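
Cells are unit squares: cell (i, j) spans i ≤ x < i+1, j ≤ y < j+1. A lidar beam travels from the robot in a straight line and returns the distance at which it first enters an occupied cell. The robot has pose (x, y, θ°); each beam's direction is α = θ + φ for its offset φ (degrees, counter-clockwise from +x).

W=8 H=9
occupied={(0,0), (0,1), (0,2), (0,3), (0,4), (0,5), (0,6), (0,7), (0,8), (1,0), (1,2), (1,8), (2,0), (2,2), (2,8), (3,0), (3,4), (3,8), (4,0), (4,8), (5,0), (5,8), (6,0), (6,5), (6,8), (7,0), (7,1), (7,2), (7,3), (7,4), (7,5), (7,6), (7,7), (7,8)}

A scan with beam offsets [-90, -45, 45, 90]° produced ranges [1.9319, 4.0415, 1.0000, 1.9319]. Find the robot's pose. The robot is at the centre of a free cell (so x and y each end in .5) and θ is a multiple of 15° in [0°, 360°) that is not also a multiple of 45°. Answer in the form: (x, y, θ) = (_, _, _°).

Enumerate (i+0.5, j+0.5, θ) over the 38 free cells and 16 admissible headings. For each, cast all 4 beams and compare to the given ranges.
  (4.5, 6.5, 345°): beam 2 = 5.0000 ≠ 4.0415 ✗
  (4.5, 2.5, 75°): beam 1 = 2.5882 ≠ 1.9319 ✗
  (4.5, 5.5, 255°): beam 1 = 3.6235 ≠ 1.9319 ✗
  (3.5, 6.5, 255°): beam 1 = 2.5882 ≠ 1.9319 ✗
  …
  (3.5, 1.5, 75°): r_1=1.9319, r_2=4.0415, r_3=1.0000, r_4=1.9319 — all match ✓
Only this pose fits every beam.

(x, y, θ) = (3.5, 1.5, 75°)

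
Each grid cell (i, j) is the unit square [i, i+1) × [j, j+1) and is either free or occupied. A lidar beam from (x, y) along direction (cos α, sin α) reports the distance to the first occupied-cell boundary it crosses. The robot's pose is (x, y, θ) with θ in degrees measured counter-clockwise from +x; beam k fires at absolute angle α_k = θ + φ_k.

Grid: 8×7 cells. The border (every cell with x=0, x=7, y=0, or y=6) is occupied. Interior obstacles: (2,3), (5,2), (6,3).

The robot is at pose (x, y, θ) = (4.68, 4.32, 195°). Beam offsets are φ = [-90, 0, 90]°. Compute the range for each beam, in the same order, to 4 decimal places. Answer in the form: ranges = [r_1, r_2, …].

beam 1: φ=-90°, α=105°
  direction (-0.2588, 0.9659); cell (4,4); t to first gridline: x 2.6273, y 0.7040 (then +3.8637 / +1.0353)
    (4,5) via y @ 0.7040
    (4,6) via y @ 1.7393  # hit
  → r_1 = 1.7393
beam 2: φ=0°, α=195°
  direction (-0.9659, -0.2588); cell (4,4); t to first gridline: x 0.7040, y 1.2364 (then +1.0353 / +3.8637)
    (3,4) via x @ 0.7040
    (3,3) via y @ 1.2364
    (2,3) via x @ 1.7393  # hit
  → r_2 = 1.7393
beam 3: φ=90°, α=285°
  direction (0.2588, -0.9659); cell (4,4); t to first gridline: x 1.2364, y 0.3313 (then +3.8637 / +1.0353)
    (4,3) via y @ 0.3313
    (5,3) via x @ 1.2364
    (5,2) via y @ 1.3666  # hit
  → r_3 = 1.3666

ranges = [1.7393, 1.7393, 1.3666]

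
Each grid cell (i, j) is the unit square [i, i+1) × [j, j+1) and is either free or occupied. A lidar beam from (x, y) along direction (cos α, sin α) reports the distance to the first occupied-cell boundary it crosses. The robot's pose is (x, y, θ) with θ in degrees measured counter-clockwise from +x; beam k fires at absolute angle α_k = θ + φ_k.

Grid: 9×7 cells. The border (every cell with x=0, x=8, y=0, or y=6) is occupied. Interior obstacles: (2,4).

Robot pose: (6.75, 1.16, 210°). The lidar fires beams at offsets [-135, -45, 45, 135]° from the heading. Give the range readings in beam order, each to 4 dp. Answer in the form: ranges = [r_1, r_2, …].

ranges = [4.8296, 5.9528, 0.1656, 0.6182]

beam 1: φ=-135°, α=75°
  d=(0.2588,0.9659)  start (6,1)  tX=0.9659 tY=0.8696  stride 1/|dx|=3.8637 1/|dy|=1.0353
    cross y-line → (6,2), t=0.8696
    cross x-line → (7,2), t=0.9659
    cross y-line → (7,3), t=1.9049
    cross y-line → (7,4), t=2.9402
    cross y-line → (7,5), t=3.9755
    cross x-line → (8,5), t=4.8296 (wall)
  → r_1 = 4.8296
beam 2: φ=-45°, α=165°
  d=(-0.9659,0.2588)  start (6,1)  tX=0.7765 tY=3.2455  stride 1/|dx|=1.0353 1/|dy|=3.8637
    cross x-line → (5,1), t=0.7765
    cross x-line → (4,1), t=1.8117
    cross x-line → (3,1), t=2.8470
    cross y-line → (3,2), t=3.2455
    cross x-line → (2,2), t=3.8823
    cross x-line → (1,2), t=4.9176
    cross x-line → (0,2), t=5.9528 (wall)
  → r_2 = 5.9528
beam 3: φ=45°, α=255°
  d=(-0.2588,-0.9659)  start (6,1)  tX=2.8978 tY=0.1656  stride 1/|dx|=3.8637 1/|dy|=1.0353
    cross y-line → (6,0), t=0.1656 (wall)
  → r_3 = 0.1656
beam 4: φ=135°, α=345°
  d=(0.9659,-0.2588)  start (6,1)  tX=0.2588 tY=0.6182  stride 1/|dx|=1.0353 1/|dy|=3.8637
    cross x-line → (7,1), t=0.2588
    cross y-line → (7,0), t=0.6182 (wall)
  → r_4 = 0.6182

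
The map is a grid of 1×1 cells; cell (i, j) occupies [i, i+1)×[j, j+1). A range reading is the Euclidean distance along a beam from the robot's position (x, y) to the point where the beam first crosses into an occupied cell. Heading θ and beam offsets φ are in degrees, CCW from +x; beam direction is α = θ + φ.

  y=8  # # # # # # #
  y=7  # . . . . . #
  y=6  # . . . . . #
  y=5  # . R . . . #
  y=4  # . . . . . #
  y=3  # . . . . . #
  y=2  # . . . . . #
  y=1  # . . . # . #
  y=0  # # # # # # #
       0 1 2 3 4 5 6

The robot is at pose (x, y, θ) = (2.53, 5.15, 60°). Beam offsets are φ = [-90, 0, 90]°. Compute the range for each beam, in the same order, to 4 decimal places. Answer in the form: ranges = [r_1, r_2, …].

beam 1: φ=-90°, α=330°
  dir = (cos 330°, sin 330°) = (0.8660, -0.5000); from cell (2,5)
  next x-line at t=0.5427, next y-line at t=0.3000; Δt_x=1.1547, Δt_y=2.0000
    y: enter (2,4) at t=0.3000
    x: enter (3,4) at t=0.5427
    x: enter (4,4) at t=1.6974
    y: enter (4,3) at t=2.3000
    x: enter (5,3) at t=2.8521
    x: enter (6,3) at t=4.0068 ← occupied
  → r_1 = 4.0068
beam 2: φ=0°, α=60°
  dir = (cos 60°, sin 60°) = (0.5000, 0.8660); from cell (2,5)
  next x-line at t=0.9400, next y-line at t=0.9815; Δt_x=2.0000, Δt_y=1.1547
    x: enter (3,5) at t=0.9400
    y: enter (3,6) at t=0.9815
    y: enter (3,7) at t=2.1362
    x: enter (4,7) at t=2.9400
    y: enter (4,8) at t=3.2909 ← occupied
  → r_2 = 3.2909
beam 3: φ=90°, α=150°
  dir = (cos 150°, sin 150°) = (-0.8660, 0.5000); from cell (2,5)
  next x-line at t=0.6120, next y-line at t=1.7000; Δt_x=1.1547, Δt_y=2.0000
    x: enter (1,5) at t=0.6120
    y: enter (1,6) at t=1.7000
    x: enter (0,6) at t=1.7667 ← occupied
  → r_3 = 1.7667

ranges = [4.0068, 3.2909, 1.7667]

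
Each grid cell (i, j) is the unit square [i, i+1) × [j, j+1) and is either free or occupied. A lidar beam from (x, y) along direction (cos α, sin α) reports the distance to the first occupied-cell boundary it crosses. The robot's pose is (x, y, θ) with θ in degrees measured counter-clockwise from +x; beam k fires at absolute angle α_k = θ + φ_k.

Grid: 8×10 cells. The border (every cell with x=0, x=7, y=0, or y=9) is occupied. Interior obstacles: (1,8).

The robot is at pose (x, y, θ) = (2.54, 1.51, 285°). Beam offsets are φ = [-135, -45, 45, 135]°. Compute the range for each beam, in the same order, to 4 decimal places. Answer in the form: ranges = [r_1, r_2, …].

ranges = [1.7782, 0.5889, 1.0200, 8.6487]

beam 1: φ=-135°, α=150°
  cosα=-0.8660 sinα=0.5000 | (2,1) | tMaxX 0.6235 tMaxY 0.9800 | tΔX 1.1547 tΔY 2.0000
    t=0.6235 [x] (1,1)
    t=0.9800 [y] (1,2)
    t=1.7782 [x] (0,2) — stop
  → r_1 = 1.7782
beam 2: φ=-45°, α=240°
  cosα=-0.5000 sinα=-0.8660 | (2,1) | tMaxX 1.0800 tMaxY 0.5889 | tΔX 2.0000 tΔY 1.1547
    t=0.5889 [y] (2,0) — stop
  → r_2 = 0.5889
beam 3: φ=45°, α=330°
  cosα=0.8660 sinα=-0.5000 | (2,1) | tMaxX 0.5312 tMaxY 1.0200 | tΔX 1.1547 tΔY 2.0000
    t=0.5312 [x] (3,1)
    t=1.0200 [y] (3,0) — stop
  → r_3 = 1.0200
beam 4: φ=135°, α=60°
  cosα=0.5000 sinα=0.8660 | (2,1) | tMaxX 0.9200 tMaxY 0.5658 | tΔX 2.0000 tΔY 1.1547
    t=0.5658 [y] (2,2)
    t=0.9200 [x] (3,2)
    t=1.7205 [y] (3,3)
    t=2.8752 [y] (3,4)
    t=2.9200 [x] (4,4)
    t=4.0299 [y] (4,5)
    t=4.9200 [x] (5,5)
    t=5.1846 [y] (5,6)
    t=6.3393 [y] (5,7)
    t=6.9200 [x] (6,7)
    t=7.4940 [y] (6,8)
    t=8.6487 [y] (6,9) — stop
  → r_4 = 8.6487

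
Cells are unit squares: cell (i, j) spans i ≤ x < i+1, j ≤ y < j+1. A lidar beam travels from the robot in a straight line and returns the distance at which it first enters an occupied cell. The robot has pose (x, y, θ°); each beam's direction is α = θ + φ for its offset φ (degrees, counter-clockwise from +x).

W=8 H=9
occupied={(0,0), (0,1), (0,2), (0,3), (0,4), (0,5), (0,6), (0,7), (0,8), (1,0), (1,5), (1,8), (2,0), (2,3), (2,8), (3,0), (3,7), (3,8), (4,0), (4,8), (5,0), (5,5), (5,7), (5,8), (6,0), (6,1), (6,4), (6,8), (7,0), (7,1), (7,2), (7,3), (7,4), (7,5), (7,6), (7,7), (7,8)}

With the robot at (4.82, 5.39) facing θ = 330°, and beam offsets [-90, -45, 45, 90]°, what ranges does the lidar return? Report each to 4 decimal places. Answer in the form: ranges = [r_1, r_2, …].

ranges = [5.0691, 4.5449, 0.1863, 0.3600]

beam 1: φ=-90°, α=240°
  d=(-0.5000,-0.8660)  start (4,5)  tX=1.6400 tY=0.4503  stride 1/|dx|=2.0000 1/|dy|=1.1547
    cross y-line → (4,4), t=0.4503
    cross y-line → (4,3), t=1.6050
    cross x-line → (3,3), t=1.6400
    cross y-line → (3,2), t=2.7597
    cross x-line → (2,2), t=3.6400
    cross y-line → (2,1), t=3.9144
    cross y-line → (2,0), t=5.0691 (wall)
  → r_1 = 5.0691
beam 2: φ=-45°, α=285°
  d=(0.2588,-0.9659)  start (4,5)  tX=0.6955 tY=0.4038  stride 1/|dx|=3.8637 1/|dy|=1.0353
    cross y-line → (4,4), t=0.4038
    cross x-line → (5,4), t=0.6955
    cross y-line → (5,3), t=1.4390
    cross y-line → (5,2), t=2.4743
    cross y-line → (5,1), t=3.5096
    cross y-line → (5,0), t=4.5449 (wall)
  → r_2 = 4.5449
beam 3: φ=45°, α=15°
  d=(0.9659,0.2588)  start (4,5)  tX=0.1863 tY=2.3569  stride 1/|dx|=1.0353 1/|dy|=3.8637
    cross x-line → (5,5), t=0.1863 (wall)
  → r_3 = 0.1863
beam 4: φ=90°, α=60°
  d=(0.5000,0.8660)  start (4,5)  tX=0.3600 tY=0.7044  stride 1/|dx|=2.0000 1/|dy|=1.1547
    cross x-line → (5,5), t=0.3600 (wall)
  → r_4 = 0.3600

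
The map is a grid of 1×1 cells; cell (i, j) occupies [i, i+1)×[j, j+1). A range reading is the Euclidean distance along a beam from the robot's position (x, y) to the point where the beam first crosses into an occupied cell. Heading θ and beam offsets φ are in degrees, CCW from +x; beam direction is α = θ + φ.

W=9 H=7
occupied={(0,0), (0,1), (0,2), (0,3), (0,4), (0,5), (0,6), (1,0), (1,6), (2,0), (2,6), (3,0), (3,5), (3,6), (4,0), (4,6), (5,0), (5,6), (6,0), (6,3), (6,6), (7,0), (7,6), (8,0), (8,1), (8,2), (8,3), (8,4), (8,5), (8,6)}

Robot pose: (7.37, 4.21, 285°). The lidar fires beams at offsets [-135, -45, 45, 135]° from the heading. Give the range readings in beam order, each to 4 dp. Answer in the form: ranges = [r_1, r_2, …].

beam 1: φ=-135°, α=150°
  direction (-0.8660, 0.5000); cell (7,4); t to first gridline: x 0.4272, y 1.5800 (then +1.1547 / +2.0000)
    (6,4) via x @ 0.4272
    (6,5) via y @ 1.5800
    (5,5) via x @ 1.5819
    (4,5) via x @ 2.7366
    (4,6) via y @ 3.5800  # hit
  → r_1 = 3.5800
beam 2: φ=-45°, α=240°
  direction (-0.5000, -0.8660); cell (7,4); t to first gridline: x 0.7400, y 0.2425 (then +2.0000 / +1.1547)
    (7,3) via y @ 0.2425
    (6,3) via x @ 0.7400  # hit
  → r_2 = 0.7400
beam 3: φ=45°, α=330°
  direction (0.8660, -0.5000); cell (7,4); t to first gridline: x 0.7275, y 0.4200 (then +1.1547 / +2.0000)
    (7,3) via y @ 0.4200
    (8,3) via x @ 0.7275  # hit
  → r_3 = 0.7275
beam 4: φ=135°, α=60°
  direction (0.5000, 0.8660); cell (7,4); t to first gridline: x 1.2600, y 0.9122 (then +2.0000 / +1.1547)
    (7,5) via y @ 0.9122
    (8,5) via x @ 1.2600  # hit
  → r_4 = 1.2600

ranges = [3.5800, 0.7400, 0.7275, 1.2600]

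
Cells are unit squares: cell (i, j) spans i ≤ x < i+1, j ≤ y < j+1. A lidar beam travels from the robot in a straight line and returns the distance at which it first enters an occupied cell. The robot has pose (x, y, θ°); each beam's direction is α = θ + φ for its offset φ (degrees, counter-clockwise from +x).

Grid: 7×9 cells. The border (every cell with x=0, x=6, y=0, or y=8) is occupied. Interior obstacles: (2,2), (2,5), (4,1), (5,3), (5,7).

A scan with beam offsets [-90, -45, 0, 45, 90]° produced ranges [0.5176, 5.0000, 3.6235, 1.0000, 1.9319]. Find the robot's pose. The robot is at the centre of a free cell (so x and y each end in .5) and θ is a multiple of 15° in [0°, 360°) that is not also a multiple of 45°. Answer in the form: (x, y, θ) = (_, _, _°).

(x, y, θ) = (3.5, 1.5, 105°)

The pose lattice has 30·16 = 480 candidates. Test each by forward raycasting.
  (1.5, 6.5, 195°): beam 1 = 1.5529 ≠ 0.5176 ✗
  (5.5, 4.5, 300°): beam 1 = 3.0000 ≠ 0.5176 ✗
  (3.5, 4.5, 255°): beam 1 = 2.5882 ≠ 0.5176 ✗
  …
  (3.5, 1.5, 105°): r_1=0.5176, r_2=5.0000, r_3=3.6235, r_4=1.0000, r_5=1.9319 — all match ✓
No second candidate reproduces the full scan.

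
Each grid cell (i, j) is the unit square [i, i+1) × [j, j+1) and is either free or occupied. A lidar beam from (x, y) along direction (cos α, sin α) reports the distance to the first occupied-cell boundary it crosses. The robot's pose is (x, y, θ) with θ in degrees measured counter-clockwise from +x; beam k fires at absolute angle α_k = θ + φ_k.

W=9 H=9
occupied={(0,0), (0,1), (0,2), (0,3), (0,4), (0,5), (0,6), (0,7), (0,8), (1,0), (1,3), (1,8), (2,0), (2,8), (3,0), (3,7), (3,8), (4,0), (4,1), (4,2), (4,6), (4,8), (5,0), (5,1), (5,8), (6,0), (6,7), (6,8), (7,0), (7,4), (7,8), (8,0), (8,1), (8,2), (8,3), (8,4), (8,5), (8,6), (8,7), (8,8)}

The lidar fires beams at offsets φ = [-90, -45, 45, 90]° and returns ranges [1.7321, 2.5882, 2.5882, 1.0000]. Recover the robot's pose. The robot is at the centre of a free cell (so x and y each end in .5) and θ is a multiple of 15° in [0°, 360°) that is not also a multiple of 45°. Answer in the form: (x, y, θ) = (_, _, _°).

(x, y, θ) = (5.5, 5.5, 60°)

Enumerate (i+0.5, j+0.5, θ) over the 41 free cells and 16 admissible headings. For each, cast all 4 beams and compare to the given ranges.
  (4.5, 5.5, 150°): beam 1 = 0.5774 ≠ 1.7321 ✗
  (1.5, 6.5, 330°): beam 1 = 1.0000 ≠ 1.7321 ✗
  (6.5, 4.5, 60°): beam 1 = 0.5774 ≠ 1.7321 ✗
  (1.5, 2.5, 285°): beam 1 = 0.5176 ≠ 1.7321 ✗
  …
  (5.5, 5.5, 60°): r_1=1.7321, r_2=2.5882, r_3=2.5882, r_4=1.0000 — all match ✓
No second candidate reproduces the full scan.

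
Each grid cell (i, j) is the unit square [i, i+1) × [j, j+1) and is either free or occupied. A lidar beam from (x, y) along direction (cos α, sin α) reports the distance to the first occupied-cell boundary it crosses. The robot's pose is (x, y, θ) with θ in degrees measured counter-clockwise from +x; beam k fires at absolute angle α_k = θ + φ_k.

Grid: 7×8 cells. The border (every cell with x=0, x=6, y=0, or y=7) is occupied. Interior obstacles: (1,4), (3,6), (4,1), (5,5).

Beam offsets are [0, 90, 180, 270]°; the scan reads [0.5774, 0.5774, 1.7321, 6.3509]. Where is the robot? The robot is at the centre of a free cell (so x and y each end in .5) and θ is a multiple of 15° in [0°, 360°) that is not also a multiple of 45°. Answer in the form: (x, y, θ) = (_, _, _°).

The pose lattice has 26·16 = 416 candidates. Test each by forward raycasting.
  (1.5, 6.5, 240°): beam 1 = 1.0000 ≠ 0.5774 ✗
  (3.5, 2.5, 60°): beam 1 = 3.0000 ≠ 0.5774 ✗
  (3.5, 2.5, 240°): beam 1 = 1.7321 ≠ 0.5774 ✗
  (1.5, 1.5, 240°): beam 2 = 1.0000 ≠ 0.5774 ✗
  …
  (2.5, 6.5, 30°): r_1=0.5774, r_2=0.5774, r_3=1.7321, r_4=6.3509 — all match ✓
Unique over the lattice → pose = (2.5, 6.5, 30°).

(x, y, θ) = (2.5, 6.5, 30°)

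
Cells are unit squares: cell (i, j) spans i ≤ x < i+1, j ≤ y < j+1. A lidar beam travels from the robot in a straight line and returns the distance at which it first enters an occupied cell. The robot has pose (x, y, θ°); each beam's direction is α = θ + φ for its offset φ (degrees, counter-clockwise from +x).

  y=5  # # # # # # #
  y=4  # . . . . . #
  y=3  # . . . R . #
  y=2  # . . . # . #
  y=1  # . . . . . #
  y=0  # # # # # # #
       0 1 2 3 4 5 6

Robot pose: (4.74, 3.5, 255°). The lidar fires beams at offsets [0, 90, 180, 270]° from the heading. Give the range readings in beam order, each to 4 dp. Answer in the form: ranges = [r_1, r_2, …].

beam 1: φ=0°, α=255°
  d=(-0.2588,-0.9659)  start (4,3)  tX=2.8591 tY=0.5176  stride 1/|dx|=3.8637 1/|dy|=1.0353
    cross y-line → (4,2), t=0.5176 (wall)
  → r_1 = 0.5176
beam 2: φ=90°, α=345°
  d=(0.9659,-0.2588)  start (4,3)  tX=0.2692 tY=1.9319  stride 1/|dx|=1.0353 1/|dy|=3.8637
    cross x-line → (5,3), t=0.2692
    cross x-line → (6,3), t=1.3044 (wall)
  → r_2 = 1.3044
beam 3: φ=180°, α=75°
  d=(0.2588,0.9659)  start (4,3)  tX=1.0046 tY=0.5176  stride 1/|dx|=3.8637 1/|dy|=1.0353
    cross y-line → (4,4), t=0.5176
    cross x-line → (5,4), t=1.0046
    cross y-line → (5,5), t=1.5529 (wall)
  → r_3 = 1.5529
beam 4: φ=270°, α=165°
  d=(-0.9659,0.2588)  start (4,3)  tX=0.7661 tY=1.9319  stride 1/|dx|=1.0353 1/|dy|=3.8637
    cross x-line → (3,3), t=0.7661
    cross x-line → (2,3), t=1.8014
    cross y-line → (2,4), t=1.9319
    cross x-line → (1,4), t=2.8367
    cross x-line → (0,4), t=3.8719 (wall)
  → r_4 = 3.8719

ranges = [0.5176, 1.3044, 1.5529, 3.8719]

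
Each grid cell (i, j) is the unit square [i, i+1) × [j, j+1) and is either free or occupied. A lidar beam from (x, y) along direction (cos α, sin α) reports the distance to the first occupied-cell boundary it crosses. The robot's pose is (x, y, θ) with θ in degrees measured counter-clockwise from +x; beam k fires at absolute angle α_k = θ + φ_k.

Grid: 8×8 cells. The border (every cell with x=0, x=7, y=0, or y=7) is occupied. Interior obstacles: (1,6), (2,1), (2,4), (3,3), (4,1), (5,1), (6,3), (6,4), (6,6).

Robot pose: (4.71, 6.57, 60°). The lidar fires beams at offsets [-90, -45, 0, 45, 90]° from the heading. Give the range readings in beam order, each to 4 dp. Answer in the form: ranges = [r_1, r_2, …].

ranges = [2.6443, 1.3355, 0.4965, 0.4452, 0.8600]

beam 1: φ=-90°, α=330°
  cosα=0.8660 sinα=-0.5000 | (4,6) | tMaxX 0.3349 tMaxY 1.1400 | tΔX 1.1547 tΔY 2.0000
    t=0.3349 [x] (5,6)
    t=1.1400 [y] (5,5)
    t=1.4896 [x] (6,5)
    t=2.6443 [x] (7,5) — stop
  → r_1 = 2.6443
beam 2: φ=-45°, α=15°
  cosα=0.9659 sinα=0.2588 | (4,6) | tMaxX 0.3002 tMaxY 1.6614 | tΔX 1.0353 tΔY 3.8637
    t=0.3002 [x] (5,6)
    t=1.3355 [x] (6,6) — stop
  → r_2 = 1.3355
beam 3: φ=0°, α=60°
  cosα=0.5000 sinα=0.8660 | (4,6) | tMaxX 0.5800 tMaxY 0.4965 | tΔX 2.0000 tΔY 1.1547
    t=0.4965 [y] (4,7) — stop
  → r_3 = 0.4965
beam 4: φ=45°, α=105°
  cosα=-0.2588 sinα=0.9659 | (4,6) | tMaxX 2.7432 tMaxY 0.4452 | tΔX 3.8637 tΔY 1.0353
    t=0.4452 [y] (4,7) — stop
  → r_4 = 0.4452
beam 5: φ=90°, α=150°
  cosα=-0.8660 sinα=0.5000 | (4,6) | tMaxX 0.8198 tMaxY 0.8600 | tΔX 1.1547 tΔY 2.0000
    t=0.8198 [x] (3,6)
    t=0.8600 [y] (3,7) — stop
  → r_5 = 0.8600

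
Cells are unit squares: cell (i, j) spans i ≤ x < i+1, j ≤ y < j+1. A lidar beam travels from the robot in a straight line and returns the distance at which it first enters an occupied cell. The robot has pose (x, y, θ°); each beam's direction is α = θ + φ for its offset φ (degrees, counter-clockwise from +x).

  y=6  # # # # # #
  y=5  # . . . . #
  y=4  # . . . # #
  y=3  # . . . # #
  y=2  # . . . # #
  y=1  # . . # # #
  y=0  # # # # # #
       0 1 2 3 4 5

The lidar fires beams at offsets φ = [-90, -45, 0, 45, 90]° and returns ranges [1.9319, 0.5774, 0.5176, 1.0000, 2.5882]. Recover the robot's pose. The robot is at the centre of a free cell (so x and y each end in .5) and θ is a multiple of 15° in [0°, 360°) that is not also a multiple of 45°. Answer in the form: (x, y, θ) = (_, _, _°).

Candidates: 15 free-cell centres × 16 headings = 240 poses. Raycast each; keep the one whose scan matches to 4 dp.
  (2.5, 4.5, 120°): beam 1 = 2.8868 ≠ 1.9319 ✗
  (1.5, 4.5, 285°): beam 1 = 0.5176 ≠ 1.9319 ✗
  (1.5, 4.5, 75°): beam 1 = 2.5882 ≠ 1.9319 ✗
  …
  (1.5, 3.5, 195°): r_1=1.9319, r_2=0.5774, r_3=0.5176, r_4=1.0000, r_5=2.5882 — all match ✓
No second candidate reproduces the full scan.

(x, y, θ) = (1.5, 3.5, 195°)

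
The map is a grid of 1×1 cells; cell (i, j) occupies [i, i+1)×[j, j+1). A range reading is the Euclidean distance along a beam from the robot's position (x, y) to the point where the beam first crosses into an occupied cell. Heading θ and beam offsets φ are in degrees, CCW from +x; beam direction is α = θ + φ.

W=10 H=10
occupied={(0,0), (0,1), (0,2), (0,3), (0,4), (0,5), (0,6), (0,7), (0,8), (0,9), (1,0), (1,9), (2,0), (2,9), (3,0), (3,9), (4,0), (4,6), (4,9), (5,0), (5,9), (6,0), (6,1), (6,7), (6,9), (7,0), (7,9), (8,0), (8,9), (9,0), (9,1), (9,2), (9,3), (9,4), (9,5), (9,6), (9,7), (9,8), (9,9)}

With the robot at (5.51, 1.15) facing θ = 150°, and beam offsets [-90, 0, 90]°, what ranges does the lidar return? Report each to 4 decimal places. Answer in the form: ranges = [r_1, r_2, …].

ranges = [0.9800, 5.2077, 0.1732]

beam 1: φ=-90°, α=60°
  direction (0.5000, 0.8660); cell (5,1); t to first gridline: x 0.9800, y 0.9815 (then +2.0000 / +1.1547)
    (6,1) via x @ 0.9800  # hit
  → r_1 = 0.9800
beam 2: φ=0°, α=150°
  direction (-0.8660, 0.5000); cell (5,1); t to first gridline: x 0.5889, y 1.7000 (then +1.1547 / +2.0000)
    (4,1) via x @ 0.5889
    (4,2) via y @ 1.7000
    (3,2) via x @ 1.7436
    (2,2) via x @ 2.8983
    (2,3) via y @ 3.7000
    (1,3) via x @ 4.0530
    (0,3) via x @ 5.2077  # hit
  → r_2 = 5.2077
beam 3: φ=90°, α=240°
  direction (-0.5000, -0.8660); cell (5,1); t to first gridline: x 1.0200, y 0.1732 (then +2.0000 / +1.1547)
    (5,0) via y @ 0.1732  # hit
  → r_3 = 0.1732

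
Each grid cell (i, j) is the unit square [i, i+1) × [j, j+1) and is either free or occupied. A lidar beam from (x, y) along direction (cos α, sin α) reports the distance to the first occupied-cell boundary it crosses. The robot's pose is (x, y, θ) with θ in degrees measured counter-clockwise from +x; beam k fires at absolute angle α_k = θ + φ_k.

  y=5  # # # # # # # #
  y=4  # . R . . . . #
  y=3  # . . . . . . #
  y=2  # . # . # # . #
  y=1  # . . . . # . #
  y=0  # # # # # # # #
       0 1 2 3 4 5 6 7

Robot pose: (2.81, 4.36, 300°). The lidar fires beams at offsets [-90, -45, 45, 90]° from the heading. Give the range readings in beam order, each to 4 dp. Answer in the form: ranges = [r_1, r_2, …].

beam 1: φ=-90°, α=210°
  cosα=-0.8660 sinα=-0.5000 | (2,4) | tMaxX 0.9353 tMaxY 0.7200 | tΔX 1.1547 tΔY 2.0000
    t=0.7200 [y] (2,3)
    t=0.9353 [x] (1,3)
    t=2.0900 [x] (0,3) — stop
  → r_1 = 2.0900
beam 2: φ=-45°, α=255°
  cosα=-0.2588 sinα=-0.9659 | (2,4) | tMaxX 3.1296 tMaxY 0.3727 | tΔX 3.8637 tΔY 1.0353
    t=0.3727 [y] (2,3)
    t=1.4080 [y] (2,2) — stop
  → r_2 = 1.4080
beam 3: φ=45°, α=345°
  cosα=0.9659 sinα=-0.2588 | (2,4) | tMaxX 0.1967 tMaxY 1.3909 | tΔX 1.0353 tΔY 3.8637
    t=0.1967 [x] (3,4)
    t=1.2320 [x] (4,4)
    t=1.3909 [y] (4,3)
    t=2.2673 [x] (5,3)
    t=3.3025 [x] (6,3)
    t=4.3378 [x] (7,3) — stop
  → r_3 = 4.3378
beam 4: φ=90°, α=30°
  cosα=0.8660 sinα=0.5000 | (2,4) | tMaxX 0.2194 tMaxY 1.2800 | tΔX 1.1547 tΔY 2.0000
    t=0.2194 [x] (3,4)
    t=1.2800 [y] (3,5) — stop
  → r_4 = 1.2800

ranges = [2.0900, 1.4080, 4.3378, 1.2800]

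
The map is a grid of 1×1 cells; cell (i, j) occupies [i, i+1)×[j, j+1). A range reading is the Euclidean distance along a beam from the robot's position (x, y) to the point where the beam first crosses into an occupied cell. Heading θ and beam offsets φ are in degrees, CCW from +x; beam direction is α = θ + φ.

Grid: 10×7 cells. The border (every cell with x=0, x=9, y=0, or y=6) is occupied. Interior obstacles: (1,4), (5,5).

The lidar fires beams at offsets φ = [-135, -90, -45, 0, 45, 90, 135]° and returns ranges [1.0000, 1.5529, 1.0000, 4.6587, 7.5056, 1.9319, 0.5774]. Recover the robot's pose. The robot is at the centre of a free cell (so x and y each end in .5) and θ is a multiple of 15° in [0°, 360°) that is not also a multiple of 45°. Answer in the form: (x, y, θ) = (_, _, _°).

(x, y, θ) = (2.5, 5.5, 285°)

Candidates: 38 free-cell centres × 16 headings = 608 poses. Raycast each; keep the one whose scan matches to 4 dp.
  (4.5, 5.5, 255°): beam 1 = 0.5774 ≠ 1.0000 ✗
  (7.5, 4.5, 60°): beam 1 = 3.6235 ≠ 1.0000 ✗
  (2.5, 5.5, 195°): beam 1 = 0.5774 ≠ 1.0000 ✗
  …
  (2.5, 5.5, 285°): r_1=1.0000, r_2=1.5529, r_3=1.0000, r_4=4.6587, r_5=7.5056, r_6=1.9319, r_7=0.5774 — all match ✓
Only this pose fits every beam.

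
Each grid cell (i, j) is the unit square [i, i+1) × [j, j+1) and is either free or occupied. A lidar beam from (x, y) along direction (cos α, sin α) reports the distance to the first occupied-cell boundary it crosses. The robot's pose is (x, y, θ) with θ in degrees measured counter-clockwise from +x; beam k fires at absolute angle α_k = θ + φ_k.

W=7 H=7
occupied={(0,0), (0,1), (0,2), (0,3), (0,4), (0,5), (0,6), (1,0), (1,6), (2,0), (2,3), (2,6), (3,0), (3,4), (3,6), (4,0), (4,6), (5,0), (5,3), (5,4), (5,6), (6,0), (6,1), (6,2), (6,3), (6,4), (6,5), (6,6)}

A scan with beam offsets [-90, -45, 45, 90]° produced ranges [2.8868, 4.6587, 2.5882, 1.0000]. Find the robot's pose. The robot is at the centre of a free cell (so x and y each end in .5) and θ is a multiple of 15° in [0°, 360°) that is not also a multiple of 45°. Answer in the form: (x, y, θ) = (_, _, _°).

(x, y, θ) = (3.5, 1.5, 120°)

Candidates: 21 free-cell centres × 16 headings = 336 poses. Raycast each; keep the one whose scan matches to 4 dp.
  (2.5, 5.5, 195°): beam 1 = 0.5176 ≠ 2.8868 ✗
  (4.5, 1.5, 300°): beam 1 = 1.0000 ≠ 2.8868 ✗
  (2.5, 2.5, 75°): beam 1 = 3.6235 ≠ 2.8868 ✗
  (5.5, 5.5, 240°): beam 1 = 1.0000 ≠ 2.8868 ✗
  …
  (3.5, 1.5, 120°): r_1=2.8868, r_2=4.6587, r_3=2.5882, r_4=1.0000 — all match ✓
Only this pose fits every beam.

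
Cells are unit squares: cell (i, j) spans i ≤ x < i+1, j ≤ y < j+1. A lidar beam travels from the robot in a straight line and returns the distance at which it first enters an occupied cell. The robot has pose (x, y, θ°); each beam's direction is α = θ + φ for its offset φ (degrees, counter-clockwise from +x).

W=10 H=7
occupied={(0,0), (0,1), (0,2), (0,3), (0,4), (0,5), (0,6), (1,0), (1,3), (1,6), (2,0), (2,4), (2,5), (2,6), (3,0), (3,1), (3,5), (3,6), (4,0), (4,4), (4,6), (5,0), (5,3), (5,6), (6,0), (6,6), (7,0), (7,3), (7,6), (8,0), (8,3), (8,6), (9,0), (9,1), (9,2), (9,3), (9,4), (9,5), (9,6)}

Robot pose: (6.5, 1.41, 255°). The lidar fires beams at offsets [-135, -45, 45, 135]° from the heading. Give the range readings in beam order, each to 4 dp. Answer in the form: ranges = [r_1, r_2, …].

beam 1: φ=-135°, α=120°
  direction (-0.5000, 0.8660); cell (6,1); t to first gridline: x 1.0000, y 0.6813 (then +2.0000 / +1.1547)
    (6,2) via y @ 0.6813
    (5,2) via x @ 1.0000
    (5,3) via y @ 1.8360  # hit
  → r_1 = 1.8360
beam 2: φ=-45°, α=210°
  direction (-0.8660, -0.5000); cell (6,1); t to first gridline: x 0.5774, y 0.8200 (then +1.1547 / +2.0000)
    (5,1) via x @ 0.5774
    (5,0) via y @ 0.8200  # hit
  → r_2 = 0.8200
beam 3: φ=45°, α=300°
  direction (0.5000, -0.8660); cell (6,1); t to first gridline: x 1.0000, y 0.4734 (then +2.0000 / +1.1547)
    (6,0) via y @ 0.4734  # hit
  → r_3 = 0.4734
beam 4: φ=135°, α=30°
  direction (0.8660, 0.5000); cell (6,1); t to first gridline: x 0.5774, y 1.1800 (then +1.1547 / +2.0000)
    (7,1) via x @ 0.5774
    (7,2) via y @ 1.1800
    (8,2) via x @ 1.7321
    (9,2) via x @ 2.8868  # hit
  → r_4 = 2.8868

ranges = [1.8360, 0.8200, 0.4734, 2.8868]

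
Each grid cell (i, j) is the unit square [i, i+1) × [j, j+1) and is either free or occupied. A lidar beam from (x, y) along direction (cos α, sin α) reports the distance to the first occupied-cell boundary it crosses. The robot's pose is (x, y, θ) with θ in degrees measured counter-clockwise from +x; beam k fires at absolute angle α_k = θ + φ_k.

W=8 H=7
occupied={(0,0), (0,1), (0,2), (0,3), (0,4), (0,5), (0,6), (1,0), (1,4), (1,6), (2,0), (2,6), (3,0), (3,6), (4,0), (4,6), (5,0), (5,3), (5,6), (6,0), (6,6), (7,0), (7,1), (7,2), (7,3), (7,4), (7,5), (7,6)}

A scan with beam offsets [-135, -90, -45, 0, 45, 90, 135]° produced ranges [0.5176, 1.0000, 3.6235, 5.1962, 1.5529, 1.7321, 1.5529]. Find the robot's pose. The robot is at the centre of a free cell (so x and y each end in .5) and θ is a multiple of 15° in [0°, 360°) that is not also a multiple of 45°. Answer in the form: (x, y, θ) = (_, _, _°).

(x, y, θ) = (5.5, 5.5, 240°)

The pose lattice has 28·16 = 448 candidates. Test each by forward raycasting.
  (2.5, 5.5, 345°): beam 1 = 1.0000 ≠ 0.5176 ✗
  (4.5, 1.5, 195°): beam 1 = 1.7321 ≠ 0.5176 ✗
  (1.5, 1.5, 75°): beam 1 = 0.5774 ≠ 0.5176 ✗
  (4.5, 3.5, 330°): beam 1 = 3.6235 ≠ 0.5176 ✗
  …
  (5.5, 5.5, 240°): r_1=0.5176, r_2=1.0000, r_3=3.6235, r_4=5.1962, r_5=1.5529, r_6=1.7321, r_7=1.5529 — all match ✓
No second candidate reproduces the full scan.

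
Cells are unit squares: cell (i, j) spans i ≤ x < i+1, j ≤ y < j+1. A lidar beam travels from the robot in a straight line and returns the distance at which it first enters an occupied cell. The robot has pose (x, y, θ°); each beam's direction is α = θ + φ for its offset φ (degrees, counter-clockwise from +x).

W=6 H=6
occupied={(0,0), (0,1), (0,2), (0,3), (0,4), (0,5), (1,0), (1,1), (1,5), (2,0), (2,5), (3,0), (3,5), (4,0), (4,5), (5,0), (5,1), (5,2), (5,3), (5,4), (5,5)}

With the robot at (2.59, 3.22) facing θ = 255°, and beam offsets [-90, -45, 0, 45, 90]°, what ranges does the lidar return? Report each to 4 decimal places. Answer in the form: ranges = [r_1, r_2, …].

beam 1: φ=-90°, α=165°
  d=(-0.9659,0.2588)  start (2,3)  tX=0.6108 tY=3.0137  stride 1/|dx|=1.0353 1/|dy|=3.8637
    cross x-line → (1,3), t=0.6108
    cross x-line → (0,3), t=1.6461 (wall)
  → r_1 = 1.6461
beam 2: φ=-45°, α=210°
  d=(-0.8660,-0.5000)  start (2,3)  tX=0.6813 tY=0.4400  stride 1/|dx|=1.1547 1/|dy|=2.0000
    cross y-line → (2,2), t=0.4400
    cross x-line → (1,2), t=0.6813
    cross x-line → (0,2), t=1.8360 (wall)
  → r_2 = 1.8360
beam 3: φ=0°, α=255°
  d=(-0.2588,-0.9659)  start (2,3)  tX=2.2796 tY=0.2278  stride 1/|dx|=3.8637 1/|dy|=1.0353
    cross y-line → (2,2), t=0.2278
    cross y-line → (2,1), t=1.2630
    cross x-line → (1,1), t=2.2796 (wall)
  → r_3 = 2.2796
beam 4: φ=45°, α=300°
  d=(0.5000,-0.8660)  start (2,3)  tX=0.8200 tY=0.2540  stride 1/|dx|=2.0000 1/|dy|=1.1547
    cross y-line → (2,2), t=0.2540
    cross x-line → (3,2), t=0.8200
    cross y-line → (3,1), t=1.4087
    cross y-line → (3,0), t=2.5634 (wall)
  → r_4 = 2.5634
beam 5: φ=90°, α=345°
  d=(0.9659,-0.2588)  start (2,3)  tX=0.4245 tY=0.8500  stride 1/|dx|=1.0353 1/|dy|=3.8637
    cross x-line → (3,3), t=0.4245
    cross y-line → (3,2), t=0.8500
    cross x-line → (4,2), t=1.4597
    cross x-line → (5,2), t=2.4950 (wall)
  → r_5 = 2.4950

ranges = [1.6461, 1.8360, 2.2796, 2.5634, 2.4950]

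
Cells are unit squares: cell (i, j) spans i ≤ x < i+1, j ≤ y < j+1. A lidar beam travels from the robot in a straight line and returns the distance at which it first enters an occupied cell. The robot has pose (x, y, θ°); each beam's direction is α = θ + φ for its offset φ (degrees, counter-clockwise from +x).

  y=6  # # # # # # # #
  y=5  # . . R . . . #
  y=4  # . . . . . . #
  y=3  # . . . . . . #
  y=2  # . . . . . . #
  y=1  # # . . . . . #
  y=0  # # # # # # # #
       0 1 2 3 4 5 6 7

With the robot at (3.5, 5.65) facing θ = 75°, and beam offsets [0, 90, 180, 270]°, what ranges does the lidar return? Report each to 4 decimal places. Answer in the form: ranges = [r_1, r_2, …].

ranges = [0.3623, 1.3523, 4.8140, 3.6235]

beam 1: φ=0°, α=75°
  dir = (cos 75°, sin 75°) = (0.2588, 0.9659); from cell (3,5)
  next x-line at t=1.9319, next y-line at t=0.3623; Δt_x=3.8637, Δt_y=1.0353
    y: enter (3,6) at t=0.3623 ← occupied
  → r_1 = 0.3623
beam 2: φ=90°, α=165°
  dir = (cos 165°, sin 165°) = (-0.9659, 0.2588); from cell (3,5)
  next x-line at t=0.5176, next y-line at t=1.3523; Δt_x=1.0353, Δt_y=3.8637
    x: enter (2,5) at t=0.5176
    y: enter (2,6) at t=1.3523 ← occupied
  → r_2 = 1.3523
beam 3: φ=180°, α=255°
  dir = (cos 255°, sin 255°) = (-0.2588, -0.9659); from cell (3,5)
  next x-line at t=1.9319, next y-line at t=0.6729; Δt_x=3.8637, Δt_y=1.0353
    y: enter (3,4) at t=0.6729
    y: enter (3,3) at t=1.7082
    x: enter (2,3) at t=1.9319
    y: enter (2,2) at t=2.7435
    y: enter (2,1) at t=3.7788
    y: enter (2,0) at t=4.8140 ← occupied
  → r_3 = 4.8140
beam 4: φ=270°, α=345°
  dir = (cos 345°, sin 345°) = (0.9659, -0.2588); from cell (3,5)
  next x-line at t=0.5176, next y-line at t=2.5114; Δt_x=1.0353, Δt_y=3.8637
    x: enter (4,5) at t=0.5176
    x: enter (5,5) at t=1.5529
    y: enter (5,4) at t=2.5114
    x: enter (6,4) at t=2.5882
    x: enter (7,4) at t=3.6235 ← occupied
  → r_4 = 3.6235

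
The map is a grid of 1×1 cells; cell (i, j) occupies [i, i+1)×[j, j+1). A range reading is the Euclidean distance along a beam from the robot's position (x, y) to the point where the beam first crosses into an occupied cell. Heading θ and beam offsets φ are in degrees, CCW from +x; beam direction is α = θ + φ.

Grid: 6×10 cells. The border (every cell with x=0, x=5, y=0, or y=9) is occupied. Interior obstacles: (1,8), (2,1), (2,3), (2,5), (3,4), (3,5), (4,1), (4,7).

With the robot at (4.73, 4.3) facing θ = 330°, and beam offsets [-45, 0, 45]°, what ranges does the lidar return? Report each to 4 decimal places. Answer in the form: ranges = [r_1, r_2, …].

beam 1: φ=-45°, α=285°
  dir = (cos 285°, sin 285°) = (0.2588, -0.9659); from cell (4,4)
  next x-line at t=1.0432, next y-line at t=0.3106; Δt_x=3.8637, Δt_y=1.0353
    y: enter (4,3) at t=0.3106
    x: enter (5,3) at t=1.0432 ← occupied
  → r_1 = 1.0432
beam 2: φ=0°, α=330°
  dir = (cos 330°, sin 330°) = (0.8660, -0.5000); from cell (4,4)
  next x-line at t=0.3118, next y-line at t=0.6000; Δt_x=1.1547, Δt_y=2.0000
    x: enter (5,4) at t=0.3118 ← occupied
  → r_2 = 0.3118
beam 3: φ=45°, α=15°
  dir = (cos 15°, sin 15°) = (0.9659, 0.2588); from cell (4,4)
  next x-line at t=0.2795, next y-line at t=2.7046; Δt_x=1.0353, Δt_y=3.8637
    x: enter (5,4) at t=0.2795 ← occupied
  → r_3 = 0.2795

ranges = [1.0432, 0.3118, 0.2795]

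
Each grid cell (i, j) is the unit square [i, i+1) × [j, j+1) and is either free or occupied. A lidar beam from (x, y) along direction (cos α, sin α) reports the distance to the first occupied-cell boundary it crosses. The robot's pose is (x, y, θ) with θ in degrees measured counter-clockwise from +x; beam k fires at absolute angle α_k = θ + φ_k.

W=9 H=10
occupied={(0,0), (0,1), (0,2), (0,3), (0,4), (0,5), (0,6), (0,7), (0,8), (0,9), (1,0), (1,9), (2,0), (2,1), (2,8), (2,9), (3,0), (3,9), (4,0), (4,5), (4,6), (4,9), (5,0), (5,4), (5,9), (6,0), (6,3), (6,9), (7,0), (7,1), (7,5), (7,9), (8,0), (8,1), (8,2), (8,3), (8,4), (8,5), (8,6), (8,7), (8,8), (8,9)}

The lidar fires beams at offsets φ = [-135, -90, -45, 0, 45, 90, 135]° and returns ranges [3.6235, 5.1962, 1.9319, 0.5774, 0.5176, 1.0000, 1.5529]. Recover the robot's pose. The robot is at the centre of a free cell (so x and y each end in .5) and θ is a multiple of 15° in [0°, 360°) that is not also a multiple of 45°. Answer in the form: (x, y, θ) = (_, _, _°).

Enumerate (i+0.5, j+0.5, θ) over the 48 free cells and 16 admissible headings. For each, cast all 7 beams and compare to the given ranges.
  (7.5, 4.5, 150°): beam 1 = 0.5176 ≠ 3.6235 ✗
  (3.5, 3.5, 195°): beam 1 = 1.7321 ≠ 3.6235 ✗
  (5.5, 5.5, 345°): beam 1 = 0.5774 ≠ 3.6235 ✗
  (6.5, 1.5, 150°): beam 1 = 0.5176 ≠ 3.6235 ✗
  …
  (5.5, 1.5, 240°): r_1=3.6235, r_2=5.1962, r_3=1.9319, r_4=0.5774, r_5=0.5176, r_6=1.0000, r_7=1.5529 — all match ✓
Unique over the lattice → pose = (5.5, 1.5, 240°).

(x, y, θ) = (5.5, 1.5, 240°)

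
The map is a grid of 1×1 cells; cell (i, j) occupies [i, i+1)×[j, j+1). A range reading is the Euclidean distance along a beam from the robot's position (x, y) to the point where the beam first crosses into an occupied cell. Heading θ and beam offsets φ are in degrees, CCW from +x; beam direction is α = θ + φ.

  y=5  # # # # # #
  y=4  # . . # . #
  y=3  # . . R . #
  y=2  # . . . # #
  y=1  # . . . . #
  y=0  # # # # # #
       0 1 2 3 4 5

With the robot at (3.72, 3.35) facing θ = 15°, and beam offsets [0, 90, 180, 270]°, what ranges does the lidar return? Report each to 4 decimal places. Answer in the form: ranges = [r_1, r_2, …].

ranges = [1.3252, 0.6729, 2.8160, 1.0818]

beam 1: φ=0°, α=15°
  cosα=0.9659 sinα=0.2588 | (3,3) | tMaxX 0.2899 tMaxY 2.5114 | tΔX 1.0353 tΔY 3.8637
    t=0.2899 [x] (4,3)
    t=1.3252 [x] (5,3) — stop
  → r_1 = 1.3252
beam 2: φ=90°, α=105°
  cosα=-0.2588 sinα=0.9659 | (3,3) | tMaxX 2.7819 tMaxY 0.6729 | tΔX 3.8637 tΔY 1.0353
    t=0.6729 [y] (3,4) — stop
  → r_2 = 0.6729
beam 3: φ=180°, α=195°
  cosα=-0.9659 sinα=-0.2588 | (3,3) | tMaxX 0.7454 tMaxY 1.3523 | tΔX 1.0353 tΔY 3.8637
    t=0.7454 [x] (2,3)
    t=1.3523 [y] (2,2)
    t=1.7807 [x] (1,2)
    t=2.8160 [x] (0,2) — stop
  → r_3 = 2.8160
beam 4: φ=270°, α=285°
  cosα=0.2588 sinα=-0.9659 | (3,3) | tMaxX 1.0818 tMaxY 0.3623 | tΔX 3.8637 tΔY 1.0353
    t=0.3623 [y] (3,2)
    t=1.0818 [x] (4,2) — stop
  → r_4 = 1.0818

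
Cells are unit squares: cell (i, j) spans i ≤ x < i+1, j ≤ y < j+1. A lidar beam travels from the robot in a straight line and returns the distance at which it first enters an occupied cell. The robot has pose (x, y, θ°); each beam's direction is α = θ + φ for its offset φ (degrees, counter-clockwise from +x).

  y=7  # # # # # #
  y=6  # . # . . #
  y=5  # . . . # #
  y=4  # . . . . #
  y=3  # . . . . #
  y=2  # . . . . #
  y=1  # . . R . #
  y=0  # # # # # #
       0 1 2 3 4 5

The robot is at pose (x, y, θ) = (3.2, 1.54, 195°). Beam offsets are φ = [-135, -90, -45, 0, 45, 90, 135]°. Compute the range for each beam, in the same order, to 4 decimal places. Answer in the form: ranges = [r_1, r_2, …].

beam 1: φ=-135°, α=60°
  direction (0.5000, 0.8660); cell (3,1); t to first gridline: x 1.6000, y 0.5312 (then +2.0000 / +1.1547)
    (3,2) via y @ 0.5312
    (4,2) via x @ 1.6000
    (4,3) via y @ 1.6859
    (4,4) via y @ 2.8406
    (5,4) via x @ 3.6000  # hit
  → r_1 = 3.6000
beam 2: φ=-90°, α=105°
  direction (-0.2588, 0.9659); cell (3,1); t to first gridline: x 0.7727, y 0.4762 (then +3.8637 / +1.0353)
    (3,2) via y @ 0.4762
    (2,2) via x @ 0.7727
    (2,3) via y @ 1.5115
    (2,4) via y @ 2.5468
    (2,5) via y @ 3.5821
    (2,6) via y @ 4.6173  # hit
  → r_2 = 4.6173
beam 3: φ=-45°, α=150°
  direction (-0.8660, 0.5000); cell (3,1); t to first gridline: x 0.2309, y 0.9200 (then +1.1547 / +2.0000)
    (2,1) via x @ 0.2309
    (2,2) via y @ 0.9200
    (1,2) via x @ 1.3856
    (0,2) via x @ 2.5403  # hit
  → r_3 = 2.5403
beam 4: φ=0°, α=195°
  direction (-0.9659, -0.2588); cell (3,1); t to first gridline: x 0.2071, y 2.0864 (then +1.0353 / +3.8637)
    (2,1) via x @ 0.2071
    (1,1) via x @ 1.2423
    (1,0) via y @ 2.0864  # hit
  → r_4 = 2.0864
beam 5: φ=45°, α=240°
  direction (-0.5000, -0.8660); cell (3,1); t to first gridline: x 0.4000, y 0.6235 (then +2.0000 / +1.1547)
    (2,1) via x @ 0.4000
    (2,0) via y @ 0.6235  # hit
  → r_5 = 0.6235
beam 6: φ=90°, α=285°
  direction (0.2588, -0.9659); cell (3,1); t to first gridline: x 3.0910, y 0.5590 (then +3.8637 / +1.0353)
    (3,0) via y @ 0.5590  # hit
  → r_6 = 0.5590
beam 7: φ=135°, α=330°
  direction (0.8660, -0.5000); cell (3,1); t to first gridline: x 0.9238, y 1.0800 (then +1.1547 / +2.0000)
    (4,1) via x @ 0.9238
    (4,0) via y @ 1.0800  # hit
  → r_7 = 1.0800

ranges = [3.6000, 4.6173, 2.5403, 2.0864, 0.6235, 0.5590, 1.0800]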